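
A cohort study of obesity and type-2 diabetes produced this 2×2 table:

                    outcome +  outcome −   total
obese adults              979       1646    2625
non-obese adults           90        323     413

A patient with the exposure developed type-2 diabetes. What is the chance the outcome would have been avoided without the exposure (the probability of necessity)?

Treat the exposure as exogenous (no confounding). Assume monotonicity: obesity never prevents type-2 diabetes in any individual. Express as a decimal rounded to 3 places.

p₁ = P(outcome | exposed) = 979/2625 = 0.37295
p₀ = P(outcome | unexposed) = 90/413 = 0.21792
Under exogeneity and monotonicity, PN = (p₁ − p₀) / p₁.
PN = (0.37295 − 0.21792) / 0.37295 = 0.15503 / 0.37295 ≈ 0.4157

PN ≈ 0.416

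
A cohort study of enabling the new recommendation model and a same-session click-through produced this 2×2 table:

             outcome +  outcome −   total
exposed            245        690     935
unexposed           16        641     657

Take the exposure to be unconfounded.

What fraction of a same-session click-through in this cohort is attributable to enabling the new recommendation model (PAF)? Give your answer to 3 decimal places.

PAF ≈ 0.851

p₁ = P(outcome | exposed) = 245/935 = 0.26203
p₀ = P(outcome | unexposed) = 16/657 = 0.024353
Exposure prevalence π = 935/1592 = 0.58731; overall risk P(Y=1) = 0.16394.
Under exogeneity, PAF = [P(Y=1) − p₀]/P(Y=1).
PAF = (0.16394 − 0.024353) / 0.16394 ≈ 0.8515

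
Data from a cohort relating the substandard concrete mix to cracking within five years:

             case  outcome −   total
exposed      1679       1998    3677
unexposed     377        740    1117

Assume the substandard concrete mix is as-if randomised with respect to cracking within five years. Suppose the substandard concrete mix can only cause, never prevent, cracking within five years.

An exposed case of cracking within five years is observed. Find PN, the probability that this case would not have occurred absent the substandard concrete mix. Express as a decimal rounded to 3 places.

PN ≈ 0.261

p₁ = P(outcome | exposed) = 1679/3677 = 0.45662
p₀ = P(outcome | unexposed) = 377/1117 = 0.33751
Under exogeneity and monotonicity, PN = (p₁ − p₀)/p₁.
PN = (0.45662 − 0.33751) / 0.45662 ≈ 0.2609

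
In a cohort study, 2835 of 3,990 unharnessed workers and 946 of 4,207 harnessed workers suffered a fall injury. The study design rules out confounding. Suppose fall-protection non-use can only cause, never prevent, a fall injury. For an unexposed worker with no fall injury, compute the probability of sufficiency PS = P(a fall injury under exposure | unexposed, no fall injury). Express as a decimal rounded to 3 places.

PS ≈ 0.627

p₁ = P(outcome | exposed) = 2835/3990 = 0.71053
p₀ = P(outcome | unexposed) = 946/4207 = 0.22486
Under exogeneity and monotonicity, PS = (p₁ − p₀) / (1 − p₀).
PS = (0.71053 − 0.22486) / (1 − 0.22486) = 0.48566 / 0.77514 ≈ 0.6266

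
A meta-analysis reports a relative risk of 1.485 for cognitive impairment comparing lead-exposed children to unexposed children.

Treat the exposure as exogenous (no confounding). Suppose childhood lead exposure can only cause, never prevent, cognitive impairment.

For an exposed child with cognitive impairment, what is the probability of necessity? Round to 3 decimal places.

PN ≈ 0.327

Under exogeneity and monotonicity, PN = (RR − 1) / RR = 1 − 1/RR.
PN = (1.485 − 1) / 1.485 = 0.485 / 1.485 ≈ 0.3266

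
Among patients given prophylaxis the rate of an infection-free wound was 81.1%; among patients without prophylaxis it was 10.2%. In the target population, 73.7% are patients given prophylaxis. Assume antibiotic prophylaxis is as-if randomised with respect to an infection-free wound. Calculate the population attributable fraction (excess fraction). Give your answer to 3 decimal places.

p₁ = 0.811, p₀ = 0.102.
Overall risk P(Y=1) = π·p₁ + (1−π)·p₀ = 0.737×0.811 + 0.263×0.102 = 0.62453.
Under exogeneity, PAF = [P(Y=1) − p₀] / P(Y=1).
PAF = (0.62453 − 0.102) / 0.62453 ≈ 0.8367

PAF ≈ 0.837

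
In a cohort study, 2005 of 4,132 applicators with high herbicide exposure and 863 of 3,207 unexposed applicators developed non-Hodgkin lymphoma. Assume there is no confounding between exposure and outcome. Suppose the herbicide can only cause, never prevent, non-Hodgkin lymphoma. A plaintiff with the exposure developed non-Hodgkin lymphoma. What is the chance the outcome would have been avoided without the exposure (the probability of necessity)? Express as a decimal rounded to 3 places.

p₁ = P(outcome | exposed) = 2005/4132 = 0.48524
p₀ = P(outcome | unexposed) = 863/3207 = 0.2691
Under exogeneity and monotonicity, PN = (p₁ − p₀) / p₁.
PN = (0.48524 − 0.2691) / 0.48524 = 0.21614 / 0.48524 ≈ 0.4454

PN ≈ 0.445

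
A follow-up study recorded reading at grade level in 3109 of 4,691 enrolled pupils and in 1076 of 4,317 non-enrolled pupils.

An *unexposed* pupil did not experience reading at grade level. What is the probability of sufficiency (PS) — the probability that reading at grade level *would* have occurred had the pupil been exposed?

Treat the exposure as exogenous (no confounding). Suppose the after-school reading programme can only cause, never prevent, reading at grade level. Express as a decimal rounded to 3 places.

p₁ = P(outcome | exposed) = 3109/4691 = 0.66276
p₀ = P(outcome | unexposed) = 1076/4317 = 0.24925
Under exogeneity and monotonicity, PS = (p₁ − p₀) / (1 − p₀).
PS = (0.66276 − 0.24925) / (1 − 0.24925) = 0.41351 / 0.75075 ≈ 0.5508

PS ≈ 0.551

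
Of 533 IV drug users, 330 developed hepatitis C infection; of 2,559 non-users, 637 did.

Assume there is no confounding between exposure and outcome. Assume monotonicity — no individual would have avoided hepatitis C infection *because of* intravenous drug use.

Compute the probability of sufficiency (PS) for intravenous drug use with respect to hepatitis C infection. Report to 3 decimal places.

PS ≈ 0.493

p₁ = P(outcome | exposed) = 330/533 = 0.61914
p₀ = P(outcome | unexposed) = 637/2559 = 0.24893
Under exogeneity and monotonicity, PS = (p₁ − p₀) / (1 − p₀).
PS = (0.61914 − 0.24893) / (1 − 0.24893) = 0.37021 / 0.75107 ≈ 0.4929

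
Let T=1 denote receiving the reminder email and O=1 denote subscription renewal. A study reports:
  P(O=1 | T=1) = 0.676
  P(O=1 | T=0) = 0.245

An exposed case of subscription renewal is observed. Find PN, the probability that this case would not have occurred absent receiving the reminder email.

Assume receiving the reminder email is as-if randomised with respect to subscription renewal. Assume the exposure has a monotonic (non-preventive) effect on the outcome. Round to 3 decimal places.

Let p₁ = 0.676, p₀ = 0.245.
Under exogeneity and monotonicity, PN = (p₁ − p₀) / p₁.
PN = (0.676 − 0.245) / 0.676 = 0.431 / 0.676 ≈ 0.6376

PN ≈ 0.638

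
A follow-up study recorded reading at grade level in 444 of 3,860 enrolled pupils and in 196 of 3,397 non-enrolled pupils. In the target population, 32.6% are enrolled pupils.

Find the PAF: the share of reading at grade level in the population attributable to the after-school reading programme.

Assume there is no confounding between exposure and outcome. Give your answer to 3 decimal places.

PAF ≈ 0.245

p₁ = P(outcome | exposed) = 444/3860 = 0.11503
p₀ = P(outcome | unexposed) = 196/3397 = 0.057698
Overall risk P(Y=1) = π·p₁ + (1−π)·p₀ = 0.326×0.11503 + 0.674×0.057698 = 0.076387.
Under exogeneity, PAF = [P(Y=1) − p₀] / P(Y=1).
PAF = (0.076387 − 0.057698) / 0.076387 ≈ 0.2447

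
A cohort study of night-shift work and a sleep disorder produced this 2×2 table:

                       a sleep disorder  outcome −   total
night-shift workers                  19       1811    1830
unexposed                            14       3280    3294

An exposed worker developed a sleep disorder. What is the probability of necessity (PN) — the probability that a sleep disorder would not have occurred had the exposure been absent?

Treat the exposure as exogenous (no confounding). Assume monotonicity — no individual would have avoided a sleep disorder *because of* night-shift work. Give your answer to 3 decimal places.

p₁ = P(outcome | exposed) = 19/1830 = 0.010383
p₀ = P(outcome | unexposed) = 14/3294 = 0.0042502
Under exogeneity and monotonicity, PN = (p₁ − p₀)/p₁.
PN = (0.010383 − 0.0042502) / 0.010383 ≈ 0.5906

PN ≈ 0.591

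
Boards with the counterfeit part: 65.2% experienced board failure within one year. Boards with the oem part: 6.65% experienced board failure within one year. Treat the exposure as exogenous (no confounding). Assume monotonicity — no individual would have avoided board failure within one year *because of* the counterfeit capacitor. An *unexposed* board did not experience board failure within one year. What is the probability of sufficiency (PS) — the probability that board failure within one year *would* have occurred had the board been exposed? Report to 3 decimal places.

p₁ = 0.652, p₀ = 0.0665.
Under exogeneity and monotonicity, PS = (p₁ − p₀) / (1 − p₀).
PS = (0.652 − 0.0665) / (1 − 0.0665) = 0.5855 / 0.9335 ≈ 0.6272

PS ≈ 0.627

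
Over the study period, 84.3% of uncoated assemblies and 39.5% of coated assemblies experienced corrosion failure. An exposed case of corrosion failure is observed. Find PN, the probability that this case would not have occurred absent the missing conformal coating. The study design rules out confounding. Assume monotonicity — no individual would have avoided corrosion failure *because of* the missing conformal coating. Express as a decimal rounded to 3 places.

p₁ = 0.843, p₀ = 0.395.
Under exogeneity and monotonicity, PN = (p₁ − p₀) / p₁.
PN = (0.843 − 0.395) / 0.843 = 0.448 / 0.843 ≈ 0.5314

PN ≈ 0.531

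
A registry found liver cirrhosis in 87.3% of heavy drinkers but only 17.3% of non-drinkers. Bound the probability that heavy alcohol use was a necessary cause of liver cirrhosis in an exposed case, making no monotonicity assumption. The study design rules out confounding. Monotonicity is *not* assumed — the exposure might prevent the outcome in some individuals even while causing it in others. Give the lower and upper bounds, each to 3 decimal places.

0.802 ≤ PN ≤ 0.947

p₁ = 0.873, p₀ = 0.173.
Under exogeneity alone the bounds on PN are max{0,(p₁−p₀)/p₁} ≤ PN ≤ min{1,(1−p₀)/p₁}.
  lower = (p₁ − p₀)/p₁ = 0.7 / 0.873 ≈ 0.8018
  upper = min{1, (1 − p₀)/p₁} = 0.827 / 0.873 ≈ 0.9473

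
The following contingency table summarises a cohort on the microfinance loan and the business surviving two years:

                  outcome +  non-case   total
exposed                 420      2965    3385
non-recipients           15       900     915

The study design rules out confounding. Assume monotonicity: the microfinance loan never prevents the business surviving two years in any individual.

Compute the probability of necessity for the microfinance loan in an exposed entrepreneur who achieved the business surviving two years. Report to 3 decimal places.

p₁ = P(outcome | exposed) = 420/3385 = 0.12408
p₀ = P(outcome | unexposed) = 15/915 = 0.016393
Under exogeneity and monotonicity, PN = (p₁ − p₀)/p₁.
PN = (0.12408 − 0.016393) / 0.12408 ≈ 0.8679

PN ≈ 0.868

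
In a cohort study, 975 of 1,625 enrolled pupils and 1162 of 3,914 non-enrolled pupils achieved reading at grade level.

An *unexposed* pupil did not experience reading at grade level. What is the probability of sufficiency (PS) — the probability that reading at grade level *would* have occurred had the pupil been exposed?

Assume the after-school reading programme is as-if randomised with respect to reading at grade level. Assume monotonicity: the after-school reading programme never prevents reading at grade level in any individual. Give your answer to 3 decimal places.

p₁ = P(outcome | exposed) = 975/1625 = 0.6
p₀ = P(outcome | unexposed) = 1162/3914 = 0.29688
Under exogeneity and monotonicity, PS = (p₁ − p₀) / (1 − p₀).
PS = (0.6 − 0.29688) / (1 − 0.29688) = 0.30312 / 0.70312 ≈ 0.4311

PS ≈ 0.431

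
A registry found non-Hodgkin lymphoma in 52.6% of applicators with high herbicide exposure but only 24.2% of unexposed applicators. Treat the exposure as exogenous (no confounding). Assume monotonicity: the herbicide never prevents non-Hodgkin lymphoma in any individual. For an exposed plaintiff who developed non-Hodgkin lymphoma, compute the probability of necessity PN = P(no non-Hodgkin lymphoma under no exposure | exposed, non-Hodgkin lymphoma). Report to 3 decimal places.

p₁ = 0.526, p₀ = 0.242.
Under exogeneity and monotonicity, PN = (p₁ − p₀) / p₁.
PN = (0.526 − 0.242) / 0.526 = 0.284 / 0.526 ≈ 0.5399

PN ≈ 0.540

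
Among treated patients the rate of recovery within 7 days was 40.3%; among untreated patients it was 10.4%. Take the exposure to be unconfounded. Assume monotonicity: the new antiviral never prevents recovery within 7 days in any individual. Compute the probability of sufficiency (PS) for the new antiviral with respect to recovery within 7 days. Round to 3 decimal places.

p₁ = 0.403, p₀ = 0.104.
Under exogeneity and monotonicity, PS = (p₁ − p₀) / (1 − p₀).
PS = (0.403 − 0.104) / (1 − 0.104) = 0.299 / 0.896 ≈ 0.3337

PS ≈ 0.334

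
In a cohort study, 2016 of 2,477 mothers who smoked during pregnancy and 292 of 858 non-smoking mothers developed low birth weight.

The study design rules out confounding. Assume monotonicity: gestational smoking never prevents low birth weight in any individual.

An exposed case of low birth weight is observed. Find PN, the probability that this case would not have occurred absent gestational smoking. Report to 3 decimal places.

PN ≈ 0.582

p₁ = P(outcome | exposed) = 2016/2477 = 0.81389
p₀ = P(outcome | unexposed) = 292/858 = 0.34033
Under exogeneity and monotonicity, PN = (p₁ − p₀) / p₁.
PN = (0.81389 − 0.34033) / 0.81389 = 0.47356 / 0.81389 ≈ 0.5819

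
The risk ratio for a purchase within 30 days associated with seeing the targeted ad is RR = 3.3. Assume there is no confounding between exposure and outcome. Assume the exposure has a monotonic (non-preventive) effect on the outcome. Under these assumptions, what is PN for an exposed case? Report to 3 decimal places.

PN ≈ 0.697

Under exogeneity and monotonicity, PN = (RR − 1) / RR = 1 − 1/RR.
PN = (3.3 − 1) / 3.3 = 2.3 / 3.3 ≈ 0.6970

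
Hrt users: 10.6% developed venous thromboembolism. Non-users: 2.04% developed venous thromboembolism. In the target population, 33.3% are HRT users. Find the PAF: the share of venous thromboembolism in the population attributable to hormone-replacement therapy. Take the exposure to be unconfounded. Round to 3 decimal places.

PAF ≈ 0.583

p₁ = 0.106, p₀ = 0.0204.
Overall risk P(Y=1) = π·p₁ + (1−π)·p₀ = 0.333×0.106 + 0.667×0.0204 = 0.048905.
Under exogeneity, PAF = [P(Y=1) − p₀] / P(Y=1).
PAF = (0.048905 − 0.0204) / 0.048905 ≈ 0.5829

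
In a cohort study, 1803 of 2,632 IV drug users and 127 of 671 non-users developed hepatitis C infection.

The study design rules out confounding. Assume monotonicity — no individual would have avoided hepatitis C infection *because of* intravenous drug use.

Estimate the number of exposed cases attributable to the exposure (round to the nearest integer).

p₁ = P(outcome | exposed) = 1803/2632 = 0.68503
p₀ = P(outcome | unexposed) = 127/671 = 0.18927
PN = (p₁ − p₀)/p₁ = (0.68503 − 0.18927) / 0.68503 ≈ 0.72371.
Attributable cases ≈ PN × (exposed cases) = 0.72371 × 1803 ≈ 1304.84.

about 1305 cases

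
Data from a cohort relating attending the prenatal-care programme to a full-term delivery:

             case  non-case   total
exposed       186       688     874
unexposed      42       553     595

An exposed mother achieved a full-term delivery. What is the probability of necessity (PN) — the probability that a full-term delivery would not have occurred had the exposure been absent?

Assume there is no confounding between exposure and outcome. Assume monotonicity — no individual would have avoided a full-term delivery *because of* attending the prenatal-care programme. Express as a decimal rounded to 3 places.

p₁ = P(outcome | exposed) = 186/874 = 0.21281
p₀ = P(outcome | unexposed) = 42/595 = 0.070588
Under exogeneity and monotonicity, PN = (p₁ − p₀) / p₁.
PN = (0.21281 − 0.070588) / 0.21281 = 0.14223 / 0.21281 ≈ 0.6683

PN ≈ 0.668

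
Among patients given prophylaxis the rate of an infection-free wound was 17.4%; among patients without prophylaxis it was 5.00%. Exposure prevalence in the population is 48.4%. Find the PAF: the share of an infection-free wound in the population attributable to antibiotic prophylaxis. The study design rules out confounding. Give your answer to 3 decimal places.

PAF ≈ 0.546

p₁ = 0.174, p₀ = 0.05.
Overall risk P(Y=1) = π·p₁ + (1−π)·p₀ = 0.484×0.174 + 0.516×0.05 = 0.11002.
Under exogeneity, PAF = [P(Y=1) − p₀] / P(Y=1).
PAF = (0.11002 − 0.05) / 0.11002 ≈ 0.5455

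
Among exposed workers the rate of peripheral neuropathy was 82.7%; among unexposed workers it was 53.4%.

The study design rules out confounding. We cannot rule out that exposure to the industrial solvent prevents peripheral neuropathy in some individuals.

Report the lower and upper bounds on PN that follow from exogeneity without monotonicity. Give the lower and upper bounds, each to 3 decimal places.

p₁ = 0.827, p₀ = 0.534.
Under exogeneity alone the bounds on PN are max{0,(p₁−p₀)/p₁} ≤ PN ≤ min{1,(1−p₀)/p₁}.
  lower = (p₁ − p₀)/p₁ = 0.293 / 0.827 ≈ 0.3543
  upper = min{1, (1 − p₀)/p₁} = 0.466 / 0.827 ≈ 0.5635

0.354 ≤ PN ≤ 0.563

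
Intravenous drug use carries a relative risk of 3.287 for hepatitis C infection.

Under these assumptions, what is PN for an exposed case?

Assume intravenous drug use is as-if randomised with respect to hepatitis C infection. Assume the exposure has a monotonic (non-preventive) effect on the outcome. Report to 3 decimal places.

Under exogeneity and monotonicity, PN = (RR − 1) / RR = 1 − 1/RR.
PN = (3.287 − 1) / 3.287 = 2.287 / 3.287 ≈ 0.6958

PN ≈ 0.696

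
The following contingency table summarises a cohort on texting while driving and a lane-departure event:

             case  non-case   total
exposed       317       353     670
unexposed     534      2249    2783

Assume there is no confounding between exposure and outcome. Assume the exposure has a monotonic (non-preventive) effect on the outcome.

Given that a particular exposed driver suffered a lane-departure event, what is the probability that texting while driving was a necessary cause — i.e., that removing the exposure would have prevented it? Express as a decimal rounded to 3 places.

PN ≈ 0.594

p₁ = P(outcome | exposed) = 317/670 = 0.47313
p₀ = P(outcome | unexposed) = 534/2783 = 0.19188
Under exogeneity and monotonicity, PN = (p₁ − p₀)/p₁.
PN = (0.47313 − 0.19188) / 0.47313 ≈ 0.5945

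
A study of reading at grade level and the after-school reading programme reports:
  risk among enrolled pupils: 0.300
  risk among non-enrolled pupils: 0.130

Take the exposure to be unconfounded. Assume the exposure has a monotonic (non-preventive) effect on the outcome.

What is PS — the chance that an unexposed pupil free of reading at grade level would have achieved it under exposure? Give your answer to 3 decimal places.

PS ≈ 0.195

Let p₁ = 0.3, p₀ = 0.13.
Under exogeneity and monotonicity, PS = (p₁ − p₀) / (1 − p₀).
PS = (0.3 − 0.13) / (1 − 0.13) = 0.17 / 0.87 ≈ 0.1954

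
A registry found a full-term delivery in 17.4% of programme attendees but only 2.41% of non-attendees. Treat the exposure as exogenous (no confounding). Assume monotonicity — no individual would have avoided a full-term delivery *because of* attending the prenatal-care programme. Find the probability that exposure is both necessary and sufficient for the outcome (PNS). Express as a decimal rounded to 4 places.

p₁ = 0.174, p₀ = 0.0241.
Under exogeneity and monotonicity, PNS = p₁ − p₀.
PNS = 0.174 − 0.0241 = 0.1499

PNS ≈ 0.1499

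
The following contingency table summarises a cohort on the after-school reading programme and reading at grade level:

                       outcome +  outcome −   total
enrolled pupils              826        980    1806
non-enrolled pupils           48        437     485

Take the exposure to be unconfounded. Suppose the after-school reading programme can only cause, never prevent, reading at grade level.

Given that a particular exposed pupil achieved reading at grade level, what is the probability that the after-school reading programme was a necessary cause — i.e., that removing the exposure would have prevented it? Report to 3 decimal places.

p₁ = P(outcome | exposed) = 826/1806 = 0.45736
p₀ = P(outcome | unexposed) = 48/485 = 0.098969
Under exogeneity and monotonicity, PN = (p₁ − p₀)/p₁.
PN = (0.45736 − 0.098969) / 0.45736 ≈ 0.7836

PN ≈ 0.784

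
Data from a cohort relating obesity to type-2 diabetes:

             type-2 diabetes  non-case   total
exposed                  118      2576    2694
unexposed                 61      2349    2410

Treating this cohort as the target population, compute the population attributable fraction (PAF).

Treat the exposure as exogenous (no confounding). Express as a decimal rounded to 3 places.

PAF ≈ 0.278

p₁ = P(outcome | exposed) = 118/2694 = 0.043801
p₀ = P(outcome | unexposed) = 61/2410 = 0.025311
Exposure prevalence π = 2694/5104 = 0.52782; overall risk P(Y=1) = 0.035071.
Under exogeneity, PAF = [P(Y=1) − p₀]/P(Y=1).
PAF = (0.035071 − 0.025311) / 0.035071 ≈ 0.2783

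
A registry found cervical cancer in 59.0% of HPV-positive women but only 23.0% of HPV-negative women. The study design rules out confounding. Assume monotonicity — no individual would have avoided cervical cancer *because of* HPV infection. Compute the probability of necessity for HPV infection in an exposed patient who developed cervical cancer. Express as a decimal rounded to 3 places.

p₁ = 0.59, p₀ = 0.23.
Under exogeneity and monotonicity, PN = (p₁ − p₀) / p₁.
PN = (0.59 − 0.23) / 0.59 = 0.36 / 0.59 ≈ 0.6102

PN ≈ 0.610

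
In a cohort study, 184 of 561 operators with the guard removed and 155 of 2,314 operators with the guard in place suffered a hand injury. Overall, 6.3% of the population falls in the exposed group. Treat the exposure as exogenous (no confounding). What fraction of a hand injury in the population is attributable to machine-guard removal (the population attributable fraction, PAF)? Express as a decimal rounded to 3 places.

PAF ≈ 0.197

p₁ = P(outcome | exposed) = 184/561 = 0.32799
p₀ = P(outcome | unexposed) = 155/2314 = 0.066984
Overall risk P(Y=1) = π·p₁ + (1−π)·p₀ = 0.063×0.32799 + 0.937×0.066984 = 0.083427.
Under exogeneity, PAF = [P(Y=1) − p₀] / P(Y=1).
PAF = (0.083427 − 0.066984) / 0.083427 ≈ 0.1971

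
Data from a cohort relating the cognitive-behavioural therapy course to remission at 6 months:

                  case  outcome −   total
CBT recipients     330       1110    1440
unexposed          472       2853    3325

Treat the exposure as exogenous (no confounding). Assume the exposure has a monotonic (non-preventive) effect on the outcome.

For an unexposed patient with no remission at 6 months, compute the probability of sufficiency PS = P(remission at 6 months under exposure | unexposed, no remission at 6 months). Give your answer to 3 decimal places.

p₁ = P(outcome | exposed) = 330/1440 = 0.22917
p₀ = P(outcome | unexposed) = 472/3325 = 0.14195
Under exogeneity and monotonicity, PS = (p₁ − p₀)/(1 − p₀).
PS = (0.22917 − 0.14195) / 0.85805 ≈ 0.1016

PS ≈ 0.102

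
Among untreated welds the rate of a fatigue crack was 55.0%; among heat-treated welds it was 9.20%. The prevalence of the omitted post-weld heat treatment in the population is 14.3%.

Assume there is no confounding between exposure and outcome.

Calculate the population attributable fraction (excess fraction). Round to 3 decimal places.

p₁ = 0.55, p₀ = 0.092.
Overall risk P(Y=1) = π·p₁ + (1−π)·p₀ = 0.143×0.55 + 0.857×0.092 = 0.15749.
Under exogeneity, PAF = [P(Y=1) − p₀] / P(Y=1).
PAF = (0.15749 − 0.092) / 0.15749 ≈ 0.4159

PAF ≈ 0.416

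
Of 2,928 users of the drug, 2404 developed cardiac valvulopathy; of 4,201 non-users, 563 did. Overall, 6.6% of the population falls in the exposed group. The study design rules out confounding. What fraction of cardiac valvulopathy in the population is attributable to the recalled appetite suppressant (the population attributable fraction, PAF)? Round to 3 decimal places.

p₁ = P(outcome | exposed) = 2404/2928 = 0.82104
p₀ = P(outcome | unexposed) = 563/4201 = 0.13402
Overall risk P(Y=1) = π·p₁ + (1−π)·p₀ = 0.066×0.82104 + 0.934×0.13402 = 0.17936.
Under exogeneity, PAF = [P(Y=1) − p₀] / P(Y=1).
PAF = (0.17936 − 0.13402) / 0.17936 ≈ 0.2528

PAF ≈ 0.253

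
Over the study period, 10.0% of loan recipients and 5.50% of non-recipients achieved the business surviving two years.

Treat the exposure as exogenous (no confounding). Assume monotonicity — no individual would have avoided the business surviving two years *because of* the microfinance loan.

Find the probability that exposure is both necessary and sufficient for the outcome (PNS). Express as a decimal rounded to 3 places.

p₁ = 0.1, p₀ = 0.055.
Under exogeneity and monotonicity, PNS = p₁ − p₀.
PNS = 0.1 − 0.055 = 0.045

PNS ≈ 0.045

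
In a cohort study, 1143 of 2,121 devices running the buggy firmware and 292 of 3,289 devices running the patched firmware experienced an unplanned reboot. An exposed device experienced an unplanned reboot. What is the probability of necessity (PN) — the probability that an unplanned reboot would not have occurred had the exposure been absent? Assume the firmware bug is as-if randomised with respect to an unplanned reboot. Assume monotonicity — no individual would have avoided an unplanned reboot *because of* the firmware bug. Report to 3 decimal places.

PN ≈ 0.835

p₁ = P(outcome | exposed) = 1143/2121 = 0.5389
p₀ = P(outcome | unexposed) = 292/3289 = 0.088781
Under exogeneity and monotonicity, PN = (p₁ − p₀) / p₁.
PN = (0.5389 − 0.088781) / 0.5389 = 0.45012 / 0.5389 ≈ 0.8353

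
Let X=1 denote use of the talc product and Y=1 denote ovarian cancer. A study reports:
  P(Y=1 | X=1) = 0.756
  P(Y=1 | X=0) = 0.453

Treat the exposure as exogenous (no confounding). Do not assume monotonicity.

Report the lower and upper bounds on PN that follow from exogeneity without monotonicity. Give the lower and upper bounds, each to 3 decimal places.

Let p₁ = 0.756, p₀ = 0.453.
Under exogeneity alone the bounds on PN are max{0,(p₁−p₀)/p₁} ≤ PN ≤ min{1,(1−p₀)/p₁}.
  lower = (p₁ − p₀)/p₁ = 0.303 / 0.756 ≈ 0.4008
  upper = min{1, (1 − p₀)/p₁} = 0.547 / 0.756 ≈ 0.7235

0.401 ≤ PN ≤ 0.724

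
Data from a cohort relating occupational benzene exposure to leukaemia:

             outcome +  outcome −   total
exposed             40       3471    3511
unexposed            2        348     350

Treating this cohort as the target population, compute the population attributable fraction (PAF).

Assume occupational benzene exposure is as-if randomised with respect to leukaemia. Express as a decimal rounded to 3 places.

PAF ≈ 0.475

p₁ = P(outcome | exposed) = 40/3511 = 0.011393
p₀ = P(outcome | unexposed) = 2/350 = 0.0057143
Exposure prevalence π = 3511/3861 = 0.90935; overall risk P(Y=1) = 0.010878.
Under exogeneity, PAF = [P(Y=1) − p₀]/P(Y=1).
PAF = (0.010878 − 0.0057143) / 0.010878 ≈ 0.4747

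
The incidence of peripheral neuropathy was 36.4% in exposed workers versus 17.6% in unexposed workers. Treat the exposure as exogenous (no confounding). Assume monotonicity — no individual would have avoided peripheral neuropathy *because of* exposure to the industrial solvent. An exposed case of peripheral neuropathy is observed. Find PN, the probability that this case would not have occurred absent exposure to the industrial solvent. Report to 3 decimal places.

PN ≈ 0.516

p₁ = 0.364, p₀ = 0.176.
Under exogeneity and monotonicity, PN = (p₁ − p₀) / p₁.
PN = (0.364 − 0.176) / 0.364 = 0.188 / 0.364 ≈ 0.5165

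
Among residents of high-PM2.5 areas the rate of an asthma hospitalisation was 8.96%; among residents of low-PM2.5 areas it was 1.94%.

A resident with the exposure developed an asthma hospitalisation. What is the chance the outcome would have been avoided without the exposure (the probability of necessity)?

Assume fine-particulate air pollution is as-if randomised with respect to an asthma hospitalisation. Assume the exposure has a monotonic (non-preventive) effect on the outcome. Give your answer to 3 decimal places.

PN ≈ 0.783

p₁ = 0.0896, p₀ = 0.0194.
Under exogeneity and monotonicity, PN = (p₁ − p₀) / p₁.
PN = (0.0896 − 0.0194) / 0.0896 = 0.0702 / 0.0896 ≈ 0.7835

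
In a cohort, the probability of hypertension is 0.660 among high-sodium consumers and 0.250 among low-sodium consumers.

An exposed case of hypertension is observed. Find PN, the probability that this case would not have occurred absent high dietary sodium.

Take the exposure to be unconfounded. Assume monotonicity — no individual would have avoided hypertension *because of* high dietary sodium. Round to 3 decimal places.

Let p₁ = 0.66, p₀ = 0.25.
Under exogeneity and monotonicity, PN = (p₁ − p₀) / p₁.
PN = (0.66 − 0.25) / 0.66 = 0.41 / 0.66 ≈ 0.6212

PN ≈ 0.621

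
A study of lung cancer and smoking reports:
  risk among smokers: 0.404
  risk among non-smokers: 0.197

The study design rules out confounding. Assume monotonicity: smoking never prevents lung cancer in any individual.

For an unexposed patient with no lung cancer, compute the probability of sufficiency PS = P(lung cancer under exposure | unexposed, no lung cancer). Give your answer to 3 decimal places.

PS ≈ 0.258

Let p₁ = 0.404, p₀ = 0.197.
Under exogeneity and monotonicity, PS = (p₁ − p₀) / (1 − p₀).
PS = (0.404 − 0.197) / (1 − 0.197) = 0.207 / 0.803 ≈ 0.2578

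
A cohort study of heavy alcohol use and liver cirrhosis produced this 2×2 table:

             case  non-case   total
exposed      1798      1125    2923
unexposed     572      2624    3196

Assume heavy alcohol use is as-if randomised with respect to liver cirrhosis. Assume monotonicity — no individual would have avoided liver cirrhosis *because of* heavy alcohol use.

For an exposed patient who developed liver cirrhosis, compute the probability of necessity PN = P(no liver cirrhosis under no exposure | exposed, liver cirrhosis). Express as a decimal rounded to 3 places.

p₁ = P(outcome | exposed) = 1798/2923 = 0.61512
p₀ = P(outcome | unexposed) = 572/3196 = 0.17897
Under exogeneity and monotonicity, PN = (p₁ − p₀)/p₁.
PN = (0.61512 − 0.17897) / 0.61512 ≈ 0.7090

PN ≈ 0.709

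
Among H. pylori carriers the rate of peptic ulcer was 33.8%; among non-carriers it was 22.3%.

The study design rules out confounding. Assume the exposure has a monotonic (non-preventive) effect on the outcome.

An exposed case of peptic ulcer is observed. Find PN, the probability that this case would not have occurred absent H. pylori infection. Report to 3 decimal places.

p₁ = 0.338, p₀ = 0.223.
Under exogeneity and monotonicity, PN = (p₁ − p₀) / p₁.
PN = (0.338 − 0.223) / 0.338 = 0.115 / 0.338 ≈ 0.3402

PN ≈ 0.340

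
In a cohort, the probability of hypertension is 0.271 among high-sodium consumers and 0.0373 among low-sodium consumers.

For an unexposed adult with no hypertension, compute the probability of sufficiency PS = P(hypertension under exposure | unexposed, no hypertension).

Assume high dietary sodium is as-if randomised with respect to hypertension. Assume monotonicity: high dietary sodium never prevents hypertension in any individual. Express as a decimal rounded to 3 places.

PS ≈ 0.243

Let p₁ = 0.271, p₀ = 0.0373.
Under exogeneity and monotonicity, PS = (p₁ − p₀) / (1 − p₀).
PS = (0.271 − 0.0373) / (1 − 0.0373) = 0.2337 / 0.9627 ≈ 0.2428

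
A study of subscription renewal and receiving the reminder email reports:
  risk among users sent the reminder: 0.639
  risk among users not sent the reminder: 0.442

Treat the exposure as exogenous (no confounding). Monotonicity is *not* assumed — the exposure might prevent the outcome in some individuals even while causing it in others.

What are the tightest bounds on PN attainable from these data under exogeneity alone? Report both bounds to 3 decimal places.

Let p₁ = 0.639, p₀ = 0.442.
Under exogeneity alone the bounds on PN are max{0,(p₁−p₀)/p₁} ≤ PN ≤ min{1,(1−p₀)/p₁}.
  lower = (p₁ − p₀)/p₁ = 0.197 / 0.639 ≈ 0.3083
  upper = min{1, (1 − p₀)/p₁} = 0.558 / 0.639 ≈ 0.8732

0.308 ≤ PN ≤ 0.873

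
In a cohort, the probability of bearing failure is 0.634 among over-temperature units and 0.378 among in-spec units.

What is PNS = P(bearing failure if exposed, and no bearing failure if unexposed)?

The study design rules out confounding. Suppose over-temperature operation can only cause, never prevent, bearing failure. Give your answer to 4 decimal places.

PNS ≈ 0.2560

Let p₁ = 0.634, p₀ = 0.378.
Under exogeneity and monotonicity, PNS = p₁ − p₀.
PNS = 0.634 − 0.378 = 0.256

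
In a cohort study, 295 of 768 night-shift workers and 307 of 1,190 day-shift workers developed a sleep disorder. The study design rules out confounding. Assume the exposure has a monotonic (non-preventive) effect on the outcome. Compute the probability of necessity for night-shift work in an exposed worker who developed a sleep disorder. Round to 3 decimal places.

p₁ = P(outcome | exposed) = 295/768 = 0.38411
p₀ = P(outcome | unexposed) = 307/1190 = 0.25798
Under exogeneity and monotonicity, PN = (p₁ − p₀) / p₁.
PN = (0.38411 − 0.25798) / 0.38411 = 0.12613 / 0.38411 ≈ 0.3284

PN ≈ 0.328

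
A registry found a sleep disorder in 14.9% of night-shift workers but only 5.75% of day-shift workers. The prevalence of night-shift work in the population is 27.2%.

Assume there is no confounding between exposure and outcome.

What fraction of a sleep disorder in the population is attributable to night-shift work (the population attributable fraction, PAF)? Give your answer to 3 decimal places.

p₁ = 0.149, p₀ = 0.0575.
Overall risk P(Y=1) = π·p₁ + (1−π)·p₀ = 0.272×0.149 + 0.728×0.0575 = 0.082388.
Under exogeneity, PAF = [P(Y=1) − p₀] / P(Y=1).
PAF = (0.082388 − 0.0575) / 0.082388 ≈ 0.3021

PAF ≈ 0.302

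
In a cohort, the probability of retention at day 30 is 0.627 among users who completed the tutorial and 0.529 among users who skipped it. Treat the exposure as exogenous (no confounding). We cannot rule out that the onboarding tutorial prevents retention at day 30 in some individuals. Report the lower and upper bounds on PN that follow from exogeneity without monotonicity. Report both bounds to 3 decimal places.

0.156 ≤ PN ≤ 0.751

Let p₁ = 0.627, p₀ = 0.529.
Under exogeneity alone the bounds on PN are max{0,(p₁−p₀)/p₁} ≤ PN ≤ min{1,(1−p₀)/p₁}.
  lower = (p₁ − p₀)/p₁ = 0.098 / 0.627 ≈ 0.1563
  upper = min{1, (1 − p₀)/p₁} = 0.471 / 0.627 ≈ 0.7512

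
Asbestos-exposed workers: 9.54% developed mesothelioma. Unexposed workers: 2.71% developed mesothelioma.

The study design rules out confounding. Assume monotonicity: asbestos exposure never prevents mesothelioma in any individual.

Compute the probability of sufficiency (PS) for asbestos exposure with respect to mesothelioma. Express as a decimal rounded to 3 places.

PS ≈ 0.070

p₁ = 0.0954, p₀ = 0.0271.
Under exogeneity and monotonicity, PS = (p₁ − p₀) / (1 − p₀).
PS = (0.0954 − 0.0271) / (1 − 0.0271) = 0.0683 / 0.9729 ≈ 0.0702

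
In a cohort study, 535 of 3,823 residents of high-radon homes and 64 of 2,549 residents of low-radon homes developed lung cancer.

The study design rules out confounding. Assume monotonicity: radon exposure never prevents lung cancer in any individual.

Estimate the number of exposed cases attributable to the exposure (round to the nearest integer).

p₁ = P(outcome | exposed) = 535/3823 = 0.13994
p₀ = P(outcome | unexposed) = 64/2549 = 0.025108
PN = (p₁ − p₀)/p₁ = (0.13994 − 0.025108) / 0.13994 ≈ 0.82058.
Attributable cases ≈ PN × (exposed cases) = 0.82058 × 535 ≈ 439.01.

about 439 cases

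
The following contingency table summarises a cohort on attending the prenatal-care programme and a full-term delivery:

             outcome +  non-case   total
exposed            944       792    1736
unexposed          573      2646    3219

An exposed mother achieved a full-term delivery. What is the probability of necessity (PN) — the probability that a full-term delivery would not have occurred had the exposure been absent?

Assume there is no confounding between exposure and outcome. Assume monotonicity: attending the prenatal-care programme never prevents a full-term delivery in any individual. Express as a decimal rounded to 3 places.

p₁ = P(outcome | exposed) = 944/1736 = 0.54378
p₀ = P(outcome | unexposed) = 573/3219 = 0.17801
Under exogeneity and monotonicity, PN = (p₁ − p₀) / p₁.
PN = (0.54378 − 0.17801) / 0.54378 = 0.36577 / 0.54378 ≈ 0.6727

PN ≈ 0.673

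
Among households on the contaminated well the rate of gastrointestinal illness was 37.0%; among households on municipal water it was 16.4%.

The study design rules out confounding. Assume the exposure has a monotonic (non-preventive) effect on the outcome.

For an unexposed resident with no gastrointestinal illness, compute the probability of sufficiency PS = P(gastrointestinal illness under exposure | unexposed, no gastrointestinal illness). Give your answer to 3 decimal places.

PS ≈ 0.246

p₁ = 0.37, p₀ = 0.164.
Under exogeneity and monotonicity, PS = (p₁ − p₀) / (1 − p₀).
PS = (0.37 − 0.164) / (1 − 0.164) = 0.206 / 0.836 ≈ 0.2464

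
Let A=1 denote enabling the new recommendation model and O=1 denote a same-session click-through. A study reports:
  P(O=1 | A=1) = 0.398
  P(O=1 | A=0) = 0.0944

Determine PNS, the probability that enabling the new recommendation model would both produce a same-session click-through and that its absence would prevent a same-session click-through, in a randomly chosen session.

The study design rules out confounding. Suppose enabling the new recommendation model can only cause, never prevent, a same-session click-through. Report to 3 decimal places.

Let p₁ = 0.398, p₀ = 0.0944.
Under exogeneity and monotonicity, PNS = p₁ − p₀.
PNS = 0.398 − 0.0944 = 0.3036

PNS ≈ 0.304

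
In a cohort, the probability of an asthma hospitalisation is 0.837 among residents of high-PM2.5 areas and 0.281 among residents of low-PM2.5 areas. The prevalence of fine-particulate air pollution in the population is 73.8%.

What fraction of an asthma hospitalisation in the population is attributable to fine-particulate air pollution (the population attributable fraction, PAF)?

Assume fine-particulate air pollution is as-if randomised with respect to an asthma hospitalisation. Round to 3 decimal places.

PAF ≈ 0.594

Let p₁ = 0.837, p₀ = 0.281.
Overall risk P(Y=1) = π·p₁ + (1−π)·p₀ = 0.738×0.837 + 0.262×0.281 = 0.69133.
Under exogeneity, PAF = [P(Y=1) − p₀] / P(Y=1).
PAF = (0.69133 − 0.281) / 0.69133 ≈ 0.5935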